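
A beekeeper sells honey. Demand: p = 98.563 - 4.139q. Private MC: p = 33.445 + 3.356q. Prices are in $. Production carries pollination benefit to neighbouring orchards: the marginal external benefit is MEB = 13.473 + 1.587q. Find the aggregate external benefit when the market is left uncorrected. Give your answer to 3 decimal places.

$176.953

Market equilibrium (private): 33.445 + 3.356q = 98.563 - 4.139q → q_m = 8.6882.
Total external benefit = ∫₀^{q_m} (13.473 + 1.587q) dq = 13.473×8.6882 + ½×1.587×8.6882² = 176.9533.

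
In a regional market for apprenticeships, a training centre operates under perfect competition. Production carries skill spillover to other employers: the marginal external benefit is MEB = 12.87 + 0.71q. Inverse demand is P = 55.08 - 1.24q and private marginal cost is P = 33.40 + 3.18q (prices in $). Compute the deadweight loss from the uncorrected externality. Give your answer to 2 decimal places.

Market equilibrium (private): 33.40 + 3.18q = 55.08 - 1.24q → q_m = 4.9050.
Social marginal cost = private MC − MEB = 20.53 + 2.47q.
Set SMC = demand: 20.53 + 2.47q = 55.08 - 1.24q → q* = 9.3127.
The loss is the area between SMC and demand from q* to q_m; with linear curves that's a triangle of height MEB(q_m).
DWL = ½ × 4.4077 × 16.3525 = 36.0385.

DWL = $36.04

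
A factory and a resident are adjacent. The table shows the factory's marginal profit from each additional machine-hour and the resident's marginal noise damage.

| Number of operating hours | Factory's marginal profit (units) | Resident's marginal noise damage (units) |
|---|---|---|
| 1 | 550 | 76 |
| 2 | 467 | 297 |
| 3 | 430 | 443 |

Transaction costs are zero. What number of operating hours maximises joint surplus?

2

Bargaining reaches the level where marginal profit last exceeds marginal noise damage.
That holds through level 2 (467 ≥ 297) but not at 3 (430 < 443).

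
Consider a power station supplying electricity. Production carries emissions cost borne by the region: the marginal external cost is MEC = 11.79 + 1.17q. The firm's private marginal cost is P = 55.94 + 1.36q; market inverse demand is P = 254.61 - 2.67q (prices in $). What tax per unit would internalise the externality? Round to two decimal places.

tax = $53.84 per unit

Social marginal cost = private MC + MEC = 67.73 + 2.53q.
Set SMC = demand: 67.73 + 2.53q = 254.61 - 2.67q → q* = 35.9385.
The Pigouvian tax equals MEC at q*: 11.79 + 1.17×35.9385 = 53.8380.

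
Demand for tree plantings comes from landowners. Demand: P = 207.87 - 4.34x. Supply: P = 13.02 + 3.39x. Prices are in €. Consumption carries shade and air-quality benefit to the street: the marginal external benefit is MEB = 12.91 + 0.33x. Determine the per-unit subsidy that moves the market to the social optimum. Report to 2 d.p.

Social marginal benefit = demand + MEB = 220.78 - 4.01x.
Set SMB = MC: 220.78 - 4.01x = 13.02 + 3.39x → x* = 28.0757.
The Pigouvian subsidy equals MEB at x*: 12.91 + 0.33×28.0757 = 22.1750.

subsidy = €22.17 per unit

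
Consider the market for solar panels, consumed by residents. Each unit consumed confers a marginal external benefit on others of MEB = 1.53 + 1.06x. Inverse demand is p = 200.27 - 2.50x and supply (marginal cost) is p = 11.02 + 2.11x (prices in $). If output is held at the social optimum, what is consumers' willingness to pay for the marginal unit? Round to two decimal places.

Social marginal benefit = demand + MEB = 201.80 - 1.44x.
Set SMB = MC: 201.80 - 1.44x = 11.02 + 2.11x → x* = 53.7408.
Consumer price on the demand curve at x*: 200.27 − 2.50×53.7408 = 65.9180.

P = $65.92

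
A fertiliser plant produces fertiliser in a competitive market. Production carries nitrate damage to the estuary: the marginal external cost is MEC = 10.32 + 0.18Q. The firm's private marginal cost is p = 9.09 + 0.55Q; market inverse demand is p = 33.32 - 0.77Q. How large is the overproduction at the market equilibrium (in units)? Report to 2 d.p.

Market equilibrium (private): 9.09 + 0.55Q = 33.32 - 0.77Q → Q_m = 18.3561.
Social marginal cost = private MC + MEC = 19.41 + 0.73Q.
Set SMC = demand: 19.41 + 0.73Q = 33.32 - 0.77Q → Q* = 9.2733.
Gap = |18.3561 − 9.2733| = 9.0828.

9.08 units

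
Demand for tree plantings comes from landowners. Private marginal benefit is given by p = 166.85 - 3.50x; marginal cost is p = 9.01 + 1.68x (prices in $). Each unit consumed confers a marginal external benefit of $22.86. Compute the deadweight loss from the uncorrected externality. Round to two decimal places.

Market equilibrium (private): 9.01 + 1.68x = 166.85 - 3.50x → x_m = 30.4710.
Social marginal benefit = demand + MEB = 189.71 - 3.50x.
Set SMB = MC: 189.71 - 3.50x = 9.01 + 1.68x → x* = 34.8842.
The welfare-loss triangle has base |x_m − x*| and height MEB(x_m) (the vertical gap between SMB and MC is zero at x* and MEB at x_m).
DWL = ½ × 4.4132 × 22.8600 = 50.4429.

DWL = $50.44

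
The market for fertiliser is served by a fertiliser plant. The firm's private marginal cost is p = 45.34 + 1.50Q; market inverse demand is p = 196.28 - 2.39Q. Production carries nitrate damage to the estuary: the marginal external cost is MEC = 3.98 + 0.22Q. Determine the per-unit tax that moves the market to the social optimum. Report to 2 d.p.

tax = 11.85 per unit

Social marginal cost = private MC + MEC = 49.32 + 1.72Q.
Set SMC = demand: 49.32 + 1.72Q = 196.28 - 2.39Q → Q* = 35.7567.
The Pigouvian tax equals MEC at Q*: 3.98 + 0.22×35.7567 = 11.8465.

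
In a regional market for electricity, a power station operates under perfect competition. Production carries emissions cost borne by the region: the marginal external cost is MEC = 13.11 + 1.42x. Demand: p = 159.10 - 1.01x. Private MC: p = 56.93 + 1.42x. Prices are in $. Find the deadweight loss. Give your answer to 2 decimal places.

DWL = $688.56

Market equilibrium (private): 56.93 + 1.42x = 159.10 - 1.01x → x_m = 42.0453.
Social marginal cost = private MC + MEC = 70.04 + 2.84x.
Set SMC = demand: 70.04 + 2.84x = 159.10 - 1.01x → x* = 23.1325.
The welfare-loss triangle has base |x_m − x*| and height MEC(x_m) (the vertical gap between SMC and demand is zero at x* and MEC at x_m).
DWL = ½ × 18.9128 × 72.8143 = 688.5611.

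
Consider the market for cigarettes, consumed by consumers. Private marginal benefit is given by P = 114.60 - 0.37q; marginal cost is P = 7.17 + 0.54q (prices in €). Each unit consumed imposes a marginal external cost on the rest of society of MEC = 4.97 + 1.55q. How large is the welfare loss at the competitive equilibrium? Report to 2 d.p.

Market equilibrium (private): 7.17 + 0.54q = 114.60 - 0.37q → q_m = 118.0549.
Social marginal benefit = demand − MEC = 109.63 - 1.92q.
Set SMB = MC: 109.63 - 1.92q = 7.17 + 0.54q → q* = 41.6504.
The loss is the area between SMB and MC from q* to q_m; with linear curves that's a triangle of height MEC(q_m).
DWL = ½ × 76.4045 × 187.9552 = 7180.3115.

DWL = €7180.31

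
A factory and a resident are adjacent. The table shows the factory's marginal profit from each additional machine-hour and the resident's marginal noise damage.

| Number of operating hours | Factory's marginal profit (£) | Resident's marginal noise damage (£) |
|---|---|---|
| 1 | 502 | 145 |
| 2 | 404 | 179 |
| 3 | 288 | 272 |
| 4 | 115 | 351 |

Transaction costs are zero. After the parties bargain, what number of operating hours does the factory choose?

3

Bargaining reaches the level where marginal profit last exceeds marginal noise damage.
That holds through level 3 (288 ≥ 272) but not at 4 (115 < 351).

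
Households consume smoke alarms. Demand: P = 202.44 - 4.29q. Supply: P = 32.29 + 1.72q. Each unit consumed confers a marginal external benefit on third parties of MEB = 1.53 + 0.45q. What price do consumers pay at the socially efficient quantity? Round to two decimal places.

Social marginal benefit = demand + MEB = 203.97 - 3.84q.
Set SMB = MC: 203.97 - 3.84q = 32.29 + 1.72q → q* = 30.8777.
Consumer price on the demand curve at q*: 202.44 − 4.29×30.8777 = 69.9747.

P = 69.97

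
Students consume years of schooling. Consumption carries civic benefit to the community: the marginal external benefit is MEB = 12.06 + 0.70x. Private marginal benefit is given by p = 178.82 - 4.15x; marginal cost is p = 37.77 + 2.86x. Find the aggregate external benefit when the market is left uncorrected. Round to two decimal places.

Market equilibrium (private): 37.77 + 2.86x = 178.82 - 4.15x → x_m = 20.1213.
Total external benefit = ∫₀^{x_m} (12.06 + 0.70x) dx = 12.06×20.1213 + ½×0.70×20.1213² = 384.3662.

384.37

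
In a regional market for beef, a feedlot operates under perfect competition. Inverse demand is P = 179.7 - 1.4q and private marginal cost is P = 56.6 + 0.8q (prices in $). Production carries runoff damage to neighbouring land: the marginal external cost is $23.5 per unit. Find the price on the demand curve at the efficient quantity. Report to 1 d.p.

P = $116.3

Social marginal cost = private MC + MEC = 80.1 + 0.8q.
Set SMC = demand: 80.1 + 0.8q = 179.7 - 1.4q → q* = 45.2727.
Consumer price on the demand curve at q*: 179.7 − 1.4×45.2727 = 116.3182.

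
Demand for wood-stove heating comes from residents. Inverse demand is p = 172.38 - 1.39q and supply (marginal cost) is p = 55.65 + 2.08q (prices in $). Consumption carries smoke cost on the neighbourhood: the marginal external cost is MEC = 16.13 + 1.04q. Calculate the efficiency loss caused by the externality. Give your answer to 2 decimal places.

Market equilibrium (private): 55.65 + 2.08q = 172.38 - 1.39q → q_m = 33.6398.
Social marginal benefit = demand − MEC = 156.25 - 2.43q.
Set SMB = MC: 156.25 - 2.43q = 55.65 + 2.08q → q* = 22.3060.
Height of the DWL triangle at q_m is MC(q_m) − SMB(q_m) = MEC(q_m) = 51.1154.
DWL = ½ × 11.3338 × 51.1154 = 289.6659.

DWL = $289.67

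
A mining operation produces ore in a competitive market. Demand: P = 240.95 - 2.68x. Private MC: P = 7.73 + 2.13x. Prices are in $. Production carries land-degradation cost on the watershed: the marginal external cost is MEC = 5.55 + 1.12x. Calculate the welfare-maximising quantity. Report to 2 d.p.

x* = 38.39

Social marginal cost = private MC + MEC = 13.28 + 3.25x.
Set SMC = demand: 13.28 + 3.25x = 240.95 - 2.68x → x* = 38.3929.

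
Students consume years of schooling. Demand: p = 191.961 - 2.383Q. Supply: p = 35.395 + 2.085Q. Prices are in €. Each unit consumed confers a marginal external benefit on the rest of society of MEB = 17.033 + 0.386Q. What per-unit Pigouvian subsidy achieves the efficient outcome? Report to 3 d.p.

subsidy = €33.449 per unit

Social marginal benefit = demand + MEB = 208.994 - 1.997Q.
Set SMB = MC: 208.994 - 1.997Q = 35.395 + 2.085Q → Q* = 42.5279.
The Pigouvian subsidy equals MEB at Q*: 17.033 + 0.386×42.5279 = 33.4488.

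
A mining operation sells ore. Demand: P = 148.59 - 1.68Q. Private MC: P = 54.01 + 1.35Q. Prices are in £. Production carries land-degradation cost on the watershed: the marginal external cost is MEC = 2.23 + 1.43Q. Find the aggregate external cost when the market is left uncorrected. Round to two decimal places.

Market equilibrium (private): 54.01 + 1.35Q = 148.59 - 1.68Q → Q_m = 31.2145.
Total external cost = ∫₀^{Q_m} (2.23 + 1.43Q) dQ = 2.23×31.2145 + ½×1.43×31.2145² = 766.2650.

£766.27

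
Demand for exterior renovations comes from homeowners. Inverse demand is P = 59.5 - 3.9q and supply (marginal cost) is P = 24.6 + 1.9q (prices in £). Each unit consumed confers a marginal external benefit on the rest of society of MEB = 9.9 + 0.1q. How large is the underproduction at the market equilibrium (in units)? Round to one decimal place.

1.8 units

Market equilibrium (private): 24.6 + 1.9q = 59.5 - 3.9q → q_m = 6.0172.
Social marginal benefit = demand + MEB = 69.4 - 3.8q.
Set SMB = MC: 69.4 - 3.8q = 24.6 + 1.9q → q* = 7.8596.
Gap = |6.0172 − 7.8596| = 1.8424.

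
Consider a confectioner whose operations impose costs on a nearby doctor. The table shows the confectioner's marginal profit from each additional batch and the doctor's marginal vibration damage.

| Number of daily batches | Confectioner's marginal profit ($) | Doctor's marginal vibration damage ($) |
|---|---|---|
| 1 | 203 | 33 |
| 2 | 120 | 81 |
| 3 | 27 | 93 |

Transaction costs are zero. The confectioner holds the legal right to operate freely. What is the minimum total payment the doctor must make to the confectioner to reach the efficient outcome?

Left alone the confectioner would choose level 3 (marginal profit stays positive).
Efficient level: k* = 2 (marginal profit ≥ marginal vibration damage through 2).
The doctor must at least cover the confectioner's forgone profit from cutting 3→2: 27 = 27.

$27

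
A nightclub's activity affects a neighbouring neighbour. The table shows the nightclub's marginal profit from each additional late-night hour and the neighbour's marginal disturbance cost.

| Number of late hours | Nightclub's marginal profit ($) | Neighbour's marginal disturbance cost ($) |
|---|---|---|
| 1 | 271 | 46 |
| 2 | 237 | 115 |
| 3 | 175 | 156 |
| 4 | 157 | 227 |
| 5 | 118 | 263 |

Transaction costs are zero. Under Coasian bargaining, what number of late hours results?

3

Bargaining reaches the level where marginal profit last exceeds marginal disturbance cost.
That holds through level 3 (175 ≥ 156) but not at 4 (157 < 227).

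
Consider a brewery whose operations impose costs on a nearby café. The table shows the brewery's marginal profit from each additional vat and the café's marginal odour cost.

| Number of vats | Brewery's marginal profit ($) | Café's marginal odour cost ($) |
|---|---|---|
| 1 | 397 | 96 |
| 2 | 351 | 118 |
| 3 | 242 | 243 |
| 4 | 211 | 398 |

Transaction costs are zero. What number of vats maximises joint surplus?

Bargaining reaches the level where marginal profit last exceeds marginal odour cost.
That holds through level 2 (351 ≥ 118) but not at 3 (242 < 243).

2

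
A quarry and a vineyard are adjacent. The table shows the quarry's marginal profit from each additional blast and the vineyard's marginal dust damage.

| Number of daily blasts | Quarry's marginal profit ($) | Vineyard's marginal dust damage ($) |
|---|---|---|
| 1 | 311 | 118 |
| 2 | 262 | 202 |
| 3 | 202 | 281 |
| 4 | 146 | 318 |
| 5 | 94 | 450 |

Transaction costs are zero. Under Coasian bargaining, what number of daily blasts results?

2

Bargaining reaches the level where marginal profit last exceeds marginal dust damage.
That holds through level 2 (262 ≥ 202) but not at 3 (202 < 281).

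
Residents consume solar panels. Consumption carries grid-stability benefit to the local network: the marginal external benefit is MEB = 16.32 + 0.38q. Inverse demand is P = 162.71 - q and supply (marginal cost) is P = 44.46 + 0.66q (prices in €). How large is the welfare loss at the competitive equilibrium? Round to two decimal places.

Market equilibrium (private): 44.46 + 0.66q = 162.71 - q → q_m = 71.2349.
Social marginal benefit = demand + MEB = 179.03 - 0.62q.
Set SMB = MC: 179.03 - 0.62q = 44.46 + 0.66q → q* = 105.1328.
Height of the DWL triangle at q_m is SMB(q_m) − MC(q_m) = MEB(q_m) = 43.3893.
DWL = ½ × 33.8979 × 43.3893 = 735.4031.

DWL = €735.40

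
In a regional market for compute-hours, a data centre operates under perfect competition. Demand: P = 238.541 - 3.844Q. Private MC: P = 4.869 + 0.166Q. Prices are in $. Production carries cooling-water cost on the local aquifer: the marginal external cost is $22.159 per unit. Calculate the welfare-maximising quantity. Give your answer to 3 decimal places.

Social marginal cost = private MC + MEC = 27.028 + 0.166Q.
Set SMC = demand: 27.028 + 0.166Q = 238.541 - 3.844Q → Q* = 52.7464.

Q* = 52.746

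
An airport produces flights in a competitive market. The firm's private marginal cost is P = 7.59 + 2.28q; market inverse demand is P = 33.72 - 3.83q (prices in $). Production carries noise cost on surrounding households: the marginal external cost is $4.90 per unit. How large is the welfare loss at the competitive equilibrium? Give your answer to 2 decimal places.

Market equilibrium (private): 7.59 + 2.28q = 33.72 - 3.83q → q_m = 4.2766.
Social marginal cost = private MC + MEC = 12.49 + 2.28q.
Set SMC = demand: 12.49 + 2.28q = 33.72 - 3.83q → q* = 3.4746.
The loss is the area between SMC and demand from q* to q_m; with linear curves that's a triangle of height MEC(q_m).
DWL = ½ × 0.8020 × 4.9000 = 1.9649.

DWL = $1.96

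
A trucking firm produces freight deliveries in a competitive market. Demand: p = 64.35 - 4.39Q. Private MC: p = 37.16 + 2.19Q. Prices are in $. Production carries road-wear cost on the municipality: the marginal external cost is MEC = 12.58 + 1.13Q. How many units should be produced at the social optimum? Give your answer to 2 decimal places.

Q* = 1.89

Social marginal cost = private MC + MEC = 49.74 + 3.32Q.
Set SMC = demand: 49.74 + 3.32Q = 64.35 - 4.39Q → Q* = 1.8949.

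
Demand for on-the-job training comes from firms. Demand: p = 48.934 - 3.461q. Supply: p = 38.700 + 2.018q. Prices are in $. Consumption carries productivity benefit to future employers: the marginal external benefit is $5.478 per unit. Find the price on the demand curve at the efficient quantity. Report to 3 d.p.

Social marginal benefit = demand + MEB = 54.412 - 3.461q.
Set SMB = MC: 54.412 - 3.461q = 38.700 + 2.018q → q* = 2.8677.
Consumer price on the demand curve at q*: 48.934 − 3.461×2.8677 = 39.0089.

P = $39.009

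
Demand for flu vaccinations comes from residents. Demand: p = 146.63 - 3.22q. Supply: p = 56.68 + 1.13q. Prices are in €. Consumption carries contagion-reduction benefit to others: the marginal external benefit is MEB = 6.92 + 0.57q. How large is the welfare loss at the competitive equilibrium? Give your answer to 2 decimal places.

DWL = €46.29

Market equilibrium (private): 56.68 + 1.13q = 146.63 - 3.22q → q_m = 20.6782.
Social marginal benefit = demand + MEB = 153.55 - 2.65q.
Set SMB = MC: 153.55 - 2.65q = 56.68 + 1.13q → q* = 25.6270.
Between q* and q_m the wedge SMB − MC runs linearly from 0 to MEB(q_m), so the loss is a triangle.
DWL = ½ × 4.9488 × 18.7066 = 46.2876.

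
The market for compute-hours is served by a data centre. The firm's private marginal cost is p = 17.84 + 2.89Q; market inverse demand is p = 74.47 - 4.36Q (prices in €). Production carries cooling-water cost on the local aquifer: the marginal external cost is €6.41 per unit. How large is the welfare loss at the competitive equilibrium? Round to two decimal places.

Market equilibrium (private): 17.84 + 2.89Q = 74.47 - 4.36Q → Q_m = 7.8110.
Social marginal cost = private MC + MEC = 24.25 + 2.89Q.
Set SMC = demand: 24.25 + 2.89Q = 74.47 - 4.36Q → Q* = 6.9269.
The loss is the area between SMC and demand from Q* to Q_m; with linear curves that's a triangle of height MEC(Q_m).
DWL = ½ × 0.8841 × 6.4100 = 2.8335.

DWL = €2.83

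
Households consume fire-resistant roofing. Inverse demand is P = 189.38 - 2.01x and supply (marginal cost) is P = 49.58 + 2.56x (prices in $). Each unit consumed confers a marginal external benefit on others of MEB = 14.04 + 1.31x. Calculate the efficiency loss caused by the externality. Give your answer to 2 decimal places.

Market equilibrium (private): 49.58 + 2.56x = 189.38 - 2.01x → x_m = 30.5908.
Social marginal benefit = demand + MEB = 203.42 - 0.70x.
Set SMB = MC: 203.42 - 0.70x = 49.58 + 2.56x → x* = 47.1902.
Between x* and x_m the wedge SMB − MC runs linearly from 0 to MEB(x_m), so the loss is a triangle.
DWL = ½ × 16.5994 × 54.1140 = 449.1300.

DWL = $449.13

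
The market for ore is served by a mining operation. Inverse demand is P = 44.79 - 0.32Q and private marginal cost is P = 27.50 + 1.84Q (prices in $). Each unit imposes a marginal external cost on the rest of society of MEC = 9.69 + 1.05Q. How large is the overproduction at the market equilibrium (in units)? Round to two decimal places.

5.64 units

Market equilibrium (private): 27.50 + 1.84Q = 44.79 - 0.32Q → Q_m = 8.0046.
Social marginal cost = private MC + MEC = 37.19 + 2.89Q.
Set SMC = demand: 37.19 + 2.89Q = 44.79 - 0.32Q → Q* = 2.3676.
Gap = |8.0046 − 2.3676| = 5.6370.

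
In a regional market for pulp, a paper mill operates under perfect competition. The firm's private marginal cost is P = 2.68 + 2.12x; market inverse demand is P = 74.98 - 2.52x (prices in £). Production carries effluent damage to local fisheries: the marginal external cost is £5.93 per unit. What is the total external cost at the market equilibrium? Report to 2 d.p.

£92.40

Market equilibrium (private): 2.68 + 2.12x = 74.98 - 2.52x → x_m = 15.5819.
Total external cost = MEC × x_m = 5.93 × 15.5819 = 92.4007.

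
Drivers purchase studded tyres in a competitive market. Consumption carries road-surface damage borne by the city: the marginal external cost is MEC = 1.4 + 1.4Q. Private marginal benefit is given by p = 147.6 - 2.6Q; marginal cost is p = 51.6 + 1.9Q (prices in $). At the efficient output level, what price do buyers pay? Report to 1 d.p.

Social marginal benefit = demand − MEC = 146.2 - 4.0Q.
Set SMB = MC: 146.2 - 4.0Q = 51.6 + 1.9Q → Q* = 16.0339.
Consumer price on the demand curve at Q*: 147.6 − 2.6×16.0339 = 105.9119.

P = $105.9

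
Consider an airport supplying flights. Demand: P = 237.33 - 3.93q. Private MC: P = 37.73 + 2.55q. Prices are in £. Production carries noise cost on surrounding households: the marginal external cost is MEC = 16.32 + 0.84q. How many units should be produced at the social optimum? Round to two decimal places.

q* = 25.04

Social marginal cost = private MC + MEC = 54.05 + 3.39q.
Set SMC = demand: 54.05 + 3.39q = 237.33 - 3.93q → q* = 25.0383.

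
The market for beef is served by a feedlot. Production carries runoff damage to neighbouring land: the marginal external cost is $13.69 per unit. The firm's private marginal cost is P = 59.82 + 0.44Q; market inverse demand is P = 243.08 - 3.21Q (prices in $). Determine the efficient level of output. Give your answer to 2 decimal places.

Q* = 46.46

Social marginal cost = private MC + MEC = 73.51 + 0.44Q.
Set SMC = demand: 73.51 + 0.44Q = 243.08 - 3.21Q → Q* = 46.4575.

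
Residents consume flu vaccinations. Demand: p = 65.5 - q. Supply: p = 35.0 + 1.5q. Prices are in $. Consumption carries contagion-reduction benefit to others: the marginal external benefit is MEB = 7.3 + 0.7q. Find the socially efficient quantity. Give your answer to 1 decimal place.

q* = 21.0

Social marginal benefit = demand + MEB = 72.8 - 0.3q.
Set SMB = MC: 72.8 - 0.3q = 35.0 + 1.5q → q* = 21.0000.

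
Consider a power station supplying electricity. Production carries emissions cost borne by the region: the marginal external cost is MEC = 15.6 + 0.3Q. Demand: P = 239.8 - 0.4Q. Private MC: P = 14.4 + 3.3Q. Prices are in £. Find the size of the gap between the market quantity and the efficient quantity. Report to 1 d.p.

Market equilibrium (private): 14.4 + 3.3Q = 239.8 - 0.4Q → Q_m = 60.9189.
Social marginal cost = private MC + MEC = 30.0 + 3.6Q.
Set SMC = demand: 30.0 + 3.6Q = 239.8 - 0.4Q → Q* = 52.4500.
Gap = |60.9189 − 52.4500| = 8.4689.

8.5 units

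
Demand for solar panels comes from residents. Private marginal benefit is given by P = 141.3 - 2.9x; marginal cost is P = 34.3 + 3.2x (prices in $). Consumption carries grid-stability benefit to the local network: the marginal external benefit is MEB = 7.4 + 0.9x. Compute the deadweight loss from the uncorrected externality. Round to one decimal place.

DWL = $51.7

Market equilibrium (private): 34.3 + 3.2x = 141.3 - 2.9x → x_m = 17.5410.
Social marginal benefit = demand + MEB = 148.7 - 2.0x.
Set SMB = MC: 148.7 - 2.0x = 34.3 + 3.2x → x* = 22.0000.
Height of the DWL triangle at x_m is SMB(x_m) − MC(x_m) = MEB(x_m) = 23.1869.
DWL = ½ × 4.4590 × 23.1869 = 51.6952.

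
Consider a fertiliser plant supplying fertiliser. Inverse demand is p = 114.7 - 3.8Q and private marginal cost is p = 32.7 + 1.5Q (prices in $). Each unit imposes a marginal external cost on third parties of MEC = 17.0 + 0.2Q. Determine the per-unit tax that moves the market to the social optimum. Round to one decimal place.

Social marginal cost = private MC + MEC = 49.7 + 1.7Q.
Set SMC = demand: 49.7 + 1.7Q = 114.7 - 3.8Q → Q* = 11.8182.
The Pigouvian tax equals MEC at Q*: 17.0 + 0.2×11.8182 = 19.3636.

tax = $19.4 per unit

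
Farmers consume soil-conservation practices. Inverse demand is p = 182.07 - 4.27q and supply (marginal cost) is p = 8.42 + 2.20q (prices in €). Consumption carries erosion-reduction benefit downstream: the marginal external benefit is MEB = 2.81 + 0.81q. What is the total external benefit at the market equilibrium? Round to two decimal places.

€367.16

Market equilibrium (private): 8.42 + 2.20q = 182.07 - 4.27q → q_m = 26.8393.
Total external benefit = ∫₀^{q_m} (2.81 + 0.81q) dq = 2.81×26.8393 + ½×0.81×26.8393² = 367.1594.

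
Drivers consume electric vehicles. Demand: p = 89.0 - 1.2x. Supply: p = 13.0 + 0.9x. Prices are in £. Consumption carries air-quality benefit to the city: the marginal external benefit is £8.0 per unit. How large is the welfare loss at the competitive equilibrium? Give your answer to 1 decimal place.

Market equilibrium (private): 13.0 + 0.9x = 89.0 - 1.2x → x_m = 36.1905.
Social marginal benefit = demand + MEB = 97.0 - 1.2x.
Set SMB = MC: 97.0 - 1.2x = 13.0 + 0.9x → x* = 40.0000.
The loss is the area between SMB and MC from x* to x_m; with linear curves that's a triangle of height MEB(x_m).
DWL = ½ × 3.8095 × 8.0000 = 15.2380.

DWL = £15.2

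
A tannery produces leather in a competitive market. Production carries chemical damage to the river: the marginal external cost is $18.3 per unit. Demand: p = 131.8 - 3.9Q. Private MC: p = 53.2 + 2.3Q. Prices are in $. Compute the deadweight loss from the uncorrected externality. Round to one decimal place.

DWL = $27.0

Market equilibrium (private): 53.2 + 2.3Q = 131.8 - 3.9Q → Q_m = 12.6774.
Social marginal cost = private MC + MEC = 71.5 + 2.3Q.
Set SMC = demand: 71.5 + 2.3Q = 131.8 - 3.9Q → Q* = 9.7258.
Height of the DWL triangle at Q_m is SMC(Q_m) − demand(Q_m) = MEC(Q_m) = 18.3000.
DWL = ½ × 2.9516 × 18.3000 = 27.0071.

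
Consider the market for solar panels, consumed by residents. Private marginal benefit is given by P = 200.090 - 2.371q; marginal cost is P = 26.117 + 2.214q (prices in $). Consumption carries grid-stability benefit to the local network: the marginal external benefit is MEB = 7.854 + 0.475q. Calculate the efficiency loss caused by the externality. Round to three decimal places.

Market equilibrium (private): 26.117 + 2.214q = 200.090 - 2.371q → q_m = 37.9439.
Social marginal benefit = demand + MEB = 207.944 - 1.896q.
Set SMB = MC: 207.944 - 1.896q = 26.117 + 2.214q → q* = 44.2401.
The welfare-loss triangle has base |q_m − q*| and height MEB(q_m) (the vertical gap between SMB and MC is zero at q* and MEB at q_m).
DWL = ½ × 6.2962 × 25.8774 = 81.4646.

DWL = $81.465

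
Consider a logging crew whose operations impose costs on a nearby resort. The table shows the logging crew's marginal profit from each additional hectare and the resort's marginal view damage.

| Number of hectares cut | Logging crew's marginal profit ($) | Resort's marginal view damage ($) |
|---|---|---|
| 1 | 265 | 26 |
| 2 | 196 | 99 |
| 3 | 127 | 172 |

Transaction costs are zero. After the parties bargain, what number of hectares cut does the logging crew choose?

2

Bargaining reaches the level where marginal profit last exceeds marginal view damage.
That holds through level 2 (196 ≥ 99) but not at 3 (127 < 172).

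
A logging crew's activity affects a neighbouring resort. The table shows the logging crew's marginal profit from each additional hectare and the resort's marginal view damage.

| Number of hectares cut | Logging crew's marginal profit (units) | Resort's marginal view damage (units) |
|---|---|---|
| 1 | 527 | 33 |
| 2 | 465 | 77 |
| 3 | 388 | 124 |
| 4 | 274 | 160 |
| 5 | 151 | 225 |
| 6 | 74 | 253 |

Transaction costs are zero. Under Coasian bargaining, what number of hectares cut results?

4

Bargaining reaches the level where marginal profit last exceeds marginal view damage.
That holds through level 4 (274 ≥ 160) but not at 5 (151 < 225).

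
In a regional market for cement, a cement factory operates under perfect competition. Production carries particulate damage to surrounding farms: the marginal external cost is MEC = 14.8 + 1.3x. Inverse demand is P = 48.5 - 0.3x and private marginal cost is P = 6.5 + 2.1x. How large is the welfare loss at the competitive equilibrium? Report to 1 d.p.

DWL = 190.5

Market equilibrium (private): 6.5 + 2.1x = 48.5 - 0.3x → x_m = 17.5000.
Social marginal cost = private MC + MEC = 21.3 + 3.4x.
Set SMC = demand: 21.3 + 3.4x = 48.5 - 0.3x → x* = 7.3514.
The loss is the area between SMC and demand from x* to x_m; with linear curves that's a triangle of height MEC(x_m).
DWL = ½ × 10.1486 × 37.5500 = 190.5400.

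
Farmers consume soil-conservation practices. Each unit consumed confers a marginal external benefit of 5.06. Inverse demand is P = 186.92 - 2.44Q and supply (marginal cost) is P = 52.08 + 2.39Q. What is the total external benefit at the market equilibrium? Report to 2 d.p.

Market equilibrium (private): 52.08 + 2.39Q = 186.92 - 2.44Q → Q_m = 27.9172.
Total external benefit = MEB × Q_m = 5.06 × 27.9172 = 141.2610.

141.26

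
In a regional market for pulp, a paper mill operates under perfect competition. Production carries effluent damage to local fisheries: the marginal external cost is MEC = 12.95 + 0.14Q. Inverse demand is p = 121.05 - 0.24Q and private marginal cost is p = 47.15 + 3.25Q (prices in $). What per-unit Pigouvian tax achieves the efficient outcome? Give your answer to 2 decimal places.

tax = $15.30 per unit

Social marginal cost = private MC + MEC = 60.10 + 3.39Q.
Set SMC = demand: 60.10 + 3.39Q = 121.05 - 0.24Q → Q* = 16.7906.
The Pigouvian tax equals MEC at Q*: 12.95 + 0.14×16.7906 = 15.3007.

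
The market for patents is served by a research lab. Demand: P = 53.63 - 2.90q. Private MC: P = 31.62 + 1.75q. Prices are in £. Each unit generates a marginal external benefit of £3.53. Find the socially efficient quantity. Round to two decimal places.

Social marginal cost = private MC − MEB = 28.09 + 1.75q.
Set SMC = demand: 28.09 + 1.75q = 53.63 - 2.90q → q* = 5.4925.

q* = 5.49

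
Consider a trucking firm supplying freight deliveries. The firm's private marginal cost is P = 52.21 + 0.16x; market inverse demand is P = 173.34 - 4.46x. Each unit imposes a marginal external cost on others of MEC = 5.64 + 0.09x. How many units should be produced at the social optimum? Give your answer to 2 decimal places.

Social marginal cost = private MC + MEC = 57.85 + 0.25x.
Set SMC = demand: 57.85 + 0.25x = 173.34 - 4.46x → x* = 24.5202.

x* = 24.52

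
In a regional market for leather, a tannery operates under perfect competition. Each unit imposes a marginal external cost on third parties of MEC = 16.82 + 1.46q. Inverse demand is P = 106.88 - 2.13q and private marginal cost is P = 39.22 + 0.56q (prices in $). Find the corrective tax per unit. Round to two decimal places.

Social marginal cost = private MC + MEC = 56.04 + 2.02q.
Set SMC = demand: 56.04 + 2.02q = 106.88 - 2.13q → q* = 12.2506.
The Pigouvian tax equals MEC at q*: 16.82 + 1.46×12.2506 = 34.7059.

tax = $34.71 per unit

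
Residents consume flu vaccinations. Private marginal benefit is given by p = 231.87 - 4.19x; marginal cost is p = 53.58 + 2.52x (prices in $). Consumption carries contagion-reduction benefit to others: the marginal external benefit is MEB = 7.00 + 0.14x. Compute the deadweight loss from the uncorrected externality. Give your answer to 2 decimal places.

DWL = $8.75

Market equilibrium (private): 53.58 + 2.52x = 231.87 - 4.19x → x_m = 26.5708.
Social marginal benefit = demand + MEB = 238.87 - 4.05x.
Set SMB = MC: 238.87 - 4.05x = 53.58 + 2.52x → x* = 28.2024.
The welfare-loss triangle has base |x_m − x*| and height MEB(x_m) (the vertical gap between SMB and MC is zero at x* and MEB at x_m).
DWL = ½ × 1.6316 × 10.7199 = 8.7453.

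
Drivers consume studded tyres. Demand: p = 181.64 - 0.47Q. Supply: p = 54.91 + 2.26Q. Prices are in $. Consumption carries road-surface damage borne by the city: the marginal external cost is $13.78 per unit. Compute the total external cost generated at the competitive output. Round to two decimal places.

$639.68

Market equilibrium (private): 54.91 + 2.26Q = 181.64 - 0.47Q → Q_m = 46.4212.
Total external cost = MEC × Q_m = 13.78 × 46.4212 = 639.6841.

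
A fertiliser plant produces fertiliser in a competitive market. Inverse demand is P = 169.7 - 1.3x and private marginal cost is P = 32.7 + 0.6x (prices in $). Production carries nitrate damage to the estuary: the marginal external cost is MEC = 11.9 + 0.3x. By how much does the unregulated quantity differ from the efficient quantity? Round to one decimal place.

Market equilibrium (private): 32.7 + 0.6x = 169.7 - 1.3x → x_m = 72.1053.
Social marginal cost = private MC + MEC = 44.6 + 0.9x.
Set SMC = demand: 44.6 + 0.9x = 169.7 - 1.3x → x* = 56.8636.
Gap = |72.1053 − 56.8636| = 15.2417.

15.2 units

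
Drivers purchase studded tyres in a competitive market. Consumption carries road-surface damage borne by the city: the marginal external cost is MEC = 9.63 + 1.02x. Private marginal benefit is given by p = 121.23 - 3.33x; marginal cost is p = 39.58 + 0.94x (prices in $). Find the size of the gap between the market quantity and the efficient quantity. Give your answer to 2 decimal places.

Market equilibrium (private): 39.58 + 0.94x = 121.23 - 3.33x → x_m = 19.1218.
Social marginal benefit = demand − MEC = 111.60 - 4.35x.
Set SMB = MC: 111.60 - 4.35x = 39.58 + 0.94x → x* = 13.6144.
Gap = |19.1218 − 13.6144| = 5.5074.

5.51 units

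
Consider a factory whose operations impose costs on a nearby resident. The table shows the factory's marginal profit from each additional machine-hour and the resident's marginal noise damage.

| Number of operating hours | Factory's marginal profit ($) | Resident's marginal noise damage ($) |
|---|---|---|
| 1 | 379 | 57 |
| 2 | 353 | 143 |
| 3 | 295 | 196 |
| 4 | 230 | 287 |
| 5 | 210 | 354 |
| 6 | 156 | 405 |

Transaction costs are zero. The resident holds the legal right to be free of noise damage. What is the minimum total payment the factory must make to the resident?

Efficient level: marginal profit ≥ marginal noise damage through level 3, so k* = 3.
With the resident holding the right, the factory must at least compensate total damage at k*: 57 + 143 + 196 = 396.

$396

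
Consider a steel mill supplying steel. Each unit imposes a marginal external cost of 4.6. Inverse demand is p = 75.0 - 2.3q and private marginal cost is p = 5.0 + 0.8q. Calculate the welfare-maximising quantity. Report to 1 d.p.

Social marginal cost = private MC + MEC = 9.6 + 0.8q.
Set SMC = demand: 9.6 + 0.8q = 75.0 - 2.3q → q* = 21.0968.

q* = 21.1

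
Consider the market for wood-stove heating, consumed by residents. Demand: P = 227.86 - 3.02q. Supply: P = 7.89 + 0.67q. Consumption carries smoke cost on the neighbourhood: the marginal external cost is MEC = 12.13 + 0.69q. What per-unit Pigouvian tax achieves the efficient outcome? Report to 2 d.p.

Social marginal benefit = demand − MEC = 215.73 - 3.71q.
Set SMB = MC: 215.73 - 3.71q = 7.89 + 0.67q → q* = 47.4521.
The Pigouvian tax equals MEC at q*: 12.13 + 0.69×47.4521 = 44.8719.

tax = 44.87 per unit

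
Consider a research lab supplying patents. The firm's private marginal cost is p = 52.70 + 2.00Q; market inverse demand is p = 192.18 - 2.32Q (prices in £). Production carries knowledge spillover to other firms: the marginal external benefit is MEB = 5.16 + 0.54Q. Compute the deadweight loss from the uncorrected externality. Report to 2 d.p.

Market equilibrium (private): 52.70 + 2.00Q = 192.18 - 2.32Q → Q_m = 32.2870.
Social marginal cost = private MC − MEB = 47.54 + 1.46Q.
Set SMC = demand: 47.54 + 1.46Q = 192.18 - 2.32Q → Q* = 38.2646.
Height of the DWL triangle at Q_m is demand(Q_m) − SMC(Q_m) = MEB(Q_m) = 22.5950.
DWL = ½ × 5.9776 × 22.5950 = 67.5319.

DWL = £67.53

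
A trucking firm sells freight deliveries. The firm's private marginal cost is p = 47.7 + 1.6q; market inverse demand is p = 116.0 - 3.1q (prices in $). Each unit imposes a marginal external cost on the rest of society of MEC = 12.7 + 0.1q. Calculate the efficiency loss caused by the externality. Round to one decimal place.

Market equilibrium (private): 47.7 + 1.6q = 116.0 - 3.1q → q_m = 14.5319.
Social marginal cost = private MC + MEC = 60.4 + 1.7q.
Set SMC = demand: 60.4 + 1.7q = 116.0 - 3.1q → q* = 11.5833.
Between q* and q_m the wedge SMC − demand runs linearly from 0 to MEC(q_m), so the loss is a triangle.
DWL = ½ × 2.9486 × 14.1532 = 20.8661.

DWL = $20.9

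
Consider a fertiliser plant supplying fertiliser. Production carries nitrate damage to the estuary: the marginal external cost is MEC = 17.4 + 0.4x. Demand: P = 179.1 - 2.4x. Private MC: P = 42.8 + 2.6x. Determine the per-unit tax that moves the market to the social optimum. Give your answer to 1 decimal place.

tax = 26.2 per unit

Social marginal cost = private MC + MEC = 60.2 + 3.0x.
Set SMC = demand: 60.2 + 3.0x = 179.1 - 2.4x → x* = 22.0185.
The Pigouvian tax equals MEC at x*: 17.4 + 0.4×22.0185 = 26.2074.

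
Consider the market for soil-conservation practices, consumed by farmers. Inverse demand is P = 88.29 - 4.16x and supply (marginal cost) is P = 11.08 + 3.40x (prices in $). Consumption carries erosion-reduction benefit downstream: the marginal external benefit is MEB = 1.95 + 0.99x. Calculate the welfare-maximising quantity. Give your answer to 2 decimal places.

Social marginal benefit = demand + MEB = 90.24 - 3.17x.
Set SMB = MC: 90.24 - 3.17x = 11.08 + 3.40x → x* = 12.0487.

x* = 12.05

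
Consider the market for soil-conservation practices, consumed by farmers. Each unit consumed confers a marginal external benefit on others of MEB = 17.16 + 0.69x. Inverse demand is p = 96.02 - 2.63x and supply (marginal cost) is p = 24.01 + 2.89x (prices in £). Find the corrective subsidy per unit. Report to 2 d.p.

subsidy = £29.90 per unit

Social marginal benefit = demand + MEB = 113.18 - 1.94x.
Set SMB = MC: 113.18 - 1.94x = 24.01 + 2.89x → x* = 18.4617.
The Pigouvian subsidy equals MEB at x*: 17.16 + 0.69×18.4617 = 29.8986.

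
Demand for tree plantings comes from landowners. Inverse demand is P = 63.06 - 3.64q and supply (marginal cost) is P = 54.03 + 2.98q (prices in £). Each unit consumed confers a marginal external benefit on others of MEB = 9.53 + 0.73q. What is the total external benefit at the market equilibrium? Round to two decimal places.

£13.68

Market equilibrium (private): 54.03 + 2.98q = 63.06 - 3.64q → q_m = 1.3640.
Total external benefit = ∫₀^{q_m} (9.53 + 0.73q) dq = 9.53×1.3640 + ½×0.73×1.3640² = 13.6780.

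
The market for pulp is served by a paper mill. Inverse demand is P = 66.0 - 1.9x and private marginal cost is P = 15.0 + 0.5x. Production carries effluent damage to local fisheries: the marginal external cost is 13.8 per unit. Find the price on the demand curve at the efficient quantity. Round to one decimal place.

Social marginal cost = private MC + MEC = 28.8 + 0.5x.
Set SMC = demand: 28.8 + 0.5x = 66.0 - 1.9x → x* = 15.5000.
Consumer price on the demand curve at x*: 66.0 − 1.9×15.5000 = 36.5500.

P = 36.6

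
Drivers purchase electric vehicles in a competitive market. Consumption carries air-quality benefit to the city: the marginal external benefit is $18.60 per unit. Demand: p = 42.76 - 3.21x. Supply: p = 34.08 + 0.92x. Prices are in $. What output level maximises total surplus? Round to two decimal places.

x* = 6.61

Social marginal benefit = demand + MEB = 61.36 - 3.21x.
Set SMB = MC: 61.36 - 3.21x = 34.08 + 0.92x → x* = 6.6053.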